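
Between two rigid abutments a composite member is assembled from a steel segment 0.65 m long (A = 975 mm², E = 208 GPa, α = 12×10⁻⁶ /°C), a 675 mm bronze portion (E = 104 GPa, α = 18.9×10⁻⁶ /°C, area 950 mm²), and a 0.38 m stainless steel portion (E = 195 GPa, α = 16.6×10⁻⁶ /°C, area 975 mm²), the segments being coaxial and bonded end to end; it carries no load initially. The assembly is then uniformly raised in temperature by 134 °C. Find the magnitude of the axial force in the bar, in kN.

P ≈ 299 kN (compressive)

Free thermal expansion of the whole bar: Σ αᵢΔT Lᵢ = 12×10⁻⁶×134×650 + 18.9×10⁻⁶×134×675 + 16.6×10⁻⁶×134×380 = 3.6 mm.
The rigid supports impose zero overall length change; the single axial force P common to all segments must satisfy P Σ Lᵢ/(AᵢEᵢ) = δ_free.
The series flexibility is Σ Lᵢ/(AᵢEᵢ) = 650/(975×208×10³) + 675/(950×104×10³) + 380/(975×195×10³) = 1.204×10⁻⁵ mm/N.
Hence P = δ_free / Σ(L/AE) = 3.6/1.204×10⁻⁵ = 299.1 kN (compressive).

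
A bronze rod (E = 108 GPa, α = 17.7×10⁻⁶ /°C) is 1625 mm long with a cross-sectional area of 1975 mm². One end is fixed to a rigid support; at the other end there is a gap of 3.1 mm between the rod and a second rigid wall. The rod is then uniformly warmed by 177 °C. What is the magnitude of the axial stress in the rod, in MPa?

σ ≈ 132 MPa (compressive)

Free thermal elongation = αΔT L = 17.7×10⁻⁶ × 177 × 1625 = 5.091 mm.
This exceeds the 3.1 mm gap, so the wall pushes back. The portion of expansion that must be recovered elastically is δ_free − gap = 5.091 − 3.1 = 1.991 mm.
So σ = E(δ_free − g)/L = 108×10³ × 1.991/1625 = 132.3 MPa.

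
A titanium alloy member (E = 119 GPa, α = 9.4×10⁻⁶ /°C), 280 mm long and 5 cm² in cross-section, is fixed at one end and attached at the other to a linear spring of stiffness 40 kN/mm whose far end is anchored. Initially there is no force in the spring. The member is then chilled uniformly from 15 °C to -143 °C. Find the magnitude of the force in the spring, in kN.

P ≈ 14 kN

If the spring were absent the member would shorten by αΔT L = 9.4×10⁻⁶ × 158 × 280 = 0.4159 mm.
Let P be the tensile force in the spring. The member extends elastically by PL/(AE) and the spring stretches by P/k; together these equal δ_free.
So P = δ_free / [L/(AE) + 1/k] = 0.4159 / [ 280/(500×119×10³) + 1/(40×10³) ].
P = 0.4159 / 2.971×10⁻⁵ = 14000 N.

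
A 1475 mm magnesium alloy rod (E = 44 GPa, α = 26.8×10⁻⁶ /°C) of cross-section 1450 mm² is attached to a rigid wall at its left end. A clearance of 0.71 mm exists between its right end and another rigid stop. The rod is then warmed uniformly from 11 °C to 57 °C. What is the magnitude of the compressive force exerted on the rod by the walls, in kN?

P ≈ 47.9 kN

Free thermal elongation = αΔT L = 26.8×10⁻⁶ × 46 × 1475 = 1.818 mm.
This exceeds the 0.71 mm gap, so the wall pushes back. The portion of expansion that must be recovered elastically is δ_free − gap = 1.818 − 0.71 = 1.108 mm.
So σ = E(δ_free − g)/L = 44×10³ × 1.108/1475 = 33.06 MPa.
P = σA = 33.06 × 1450 = 47.94 kN.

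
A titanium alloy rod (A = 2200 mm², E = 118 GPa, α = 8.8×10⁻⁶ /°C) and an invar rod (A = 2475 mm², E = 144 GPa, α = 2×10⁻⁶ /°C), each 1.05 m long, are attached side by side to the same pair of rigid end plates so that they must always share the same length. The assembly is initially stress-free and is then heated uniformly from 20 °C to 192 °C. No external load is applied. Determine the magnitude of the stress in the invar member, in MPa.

Equilibrium of a rigid end plate with no external load gives equal and opposite internal forces ±P in the two members. Since α_{titanium alloy} > α_{invar}, heating drives the titanium alloy into compression and the invar into tension.
Setting the final lengths equal and cancelling L: (α₁ − α₂)ΔT = P/(A₁E₁) + P/(A₂E₂).
|α₁ − α₂|·ΔT = 6.8×10⁻⁶ × 172 = 0.00117.
1/(A₁E₁) + 1/(A₂E₂) = 1/(2200×118×10³) + 1/(2475×144×10³) = 6.658×10⁻⁹ N⁻¹.
So P = 0.00117 / 6.658×10⁻⁹ = 175.7 kN.
σ_{invar} = P/A₂ = 175700/2475 = 70.98 MPa, tensile.

σ ≈ 71 MPa (tensile)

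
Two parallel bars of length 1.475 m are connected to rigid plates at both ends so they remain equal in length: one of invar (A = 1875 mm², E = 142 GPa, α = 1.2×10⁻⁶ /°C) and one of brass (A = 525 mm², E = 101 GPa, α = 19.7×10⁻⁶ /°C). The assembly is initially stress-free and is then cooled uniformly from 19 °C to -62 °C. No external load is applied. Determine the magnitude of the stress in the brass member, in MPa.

σ ≈ 126 MPa (tensile)

Equilibrium of a rigid end plate with no external load gives equal and opposite internal forces ±P in the two members. Since α_{brass} > α_{invar}, cooling drives the brass into tension and the invar into compression.
Compatibility of the two members (thermal + elastic change equal): (α₁ − α₂)ΔT = P·[1/(A₁E₁) + 1/(A₂E₂)].
|α₁ − α₂|·ΔT = 18.5×10⁻⁶ × 81 = 0.001498.
1/(A₁E₁) + 1/(A₂E₂) = 1/(1875×142×10³) + 1/(525×101×10³) = 2.261×10⁻⁸ N⁻¹.
P = 0.001498 / 2.261×10⁻⁸ = 66260 N = 66.26 kN.
σ_{brass} = P/A₂ = 66260/525 = 126.2 MPa, tensile.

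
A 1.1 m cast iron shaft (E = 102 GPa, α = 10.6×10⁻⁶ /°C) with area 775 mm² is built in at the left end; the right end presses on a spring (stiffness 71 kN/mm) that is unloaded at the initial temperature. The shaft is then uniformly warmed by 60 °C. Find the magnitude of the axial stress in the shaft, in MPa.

Free thermal expansion: δ_free = αΔT L = 10.6×10⁻⁶ × 60 × 1100 = 0.6996 mm.
Let P be the compressive force at the spring. The shaft shortens elastically by PL/(AE) and the spring compresses by P/k; together these equal δ_free.
P [ L/(AE) + 1/k ] = δ_free → P [ 1100/(775×102×10³) + 1/(71×10³) ] = 0.6996.
P = 0.6996 / 2.8×10⁻⁵ = 24990 N.
σ = P/A = 24990/775 = 32.24 MPa.

σ ≈ 32.2 MPa (compressive)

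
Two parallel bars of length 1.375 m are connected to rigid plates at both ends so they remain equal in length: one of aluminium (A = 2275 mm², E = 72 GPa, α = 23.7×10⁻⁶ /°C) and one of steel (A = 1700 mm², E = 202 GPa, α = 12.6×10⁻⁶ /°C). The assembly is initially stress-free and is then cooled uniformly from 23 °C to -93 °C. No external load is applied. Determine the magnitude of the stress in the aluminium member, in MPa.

Both members must finish at the same length. With the larger α, the aluminium tends to over-contract; the plates restrain it, putting the aluminium in tension and the steel in compression. With no external load the two internal forces are equal and opposite, magnitude P.
Equating the net (thermal + elastic) strains gives |α₁ − α₂|·ΔT = P·[1/(A₁E₁) + 1/(A₂E₂)].
|α₁ − α₂|·ΔT = 11.1×10⁻⁶ × 116 = 0.001288.
1/(A₁E₁) + 1/(A₂E₂) = 1/(2275×72×10³) + 1/(1700×202×10³) = 9.017×10⁻⁹ N⁻¹.
So P = 0.001288 / 9.017×10⁻⁹ = 142.8 kN.
σ_{aluminium} = P/A₁ = 142800/2275 = 62.77 MPa, tensile.

σ ≈ 62.8 MPa (tensile)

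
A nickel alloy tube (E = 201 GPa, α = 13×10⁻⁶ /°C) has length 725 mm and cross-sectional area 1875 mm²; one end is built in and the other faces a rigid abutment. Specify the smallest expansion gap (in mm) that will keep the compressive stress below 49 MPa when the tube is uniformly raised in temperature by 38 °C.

g ≈ 0.181 mm

With no wall the tube would lengthen by αΔT L = 13×10⁻⁶ × 38 × 725 = 0.3581 mm.
A stress of 49 MPa corresponds to the wall pushing the tube back by σL/E = 49×725/(201×10³) = 0.1767 mm.
So the gap has to take up the difference, g_min = δ_free − σL/E = 0.3581 − 0.1767 = 0.1814 mm.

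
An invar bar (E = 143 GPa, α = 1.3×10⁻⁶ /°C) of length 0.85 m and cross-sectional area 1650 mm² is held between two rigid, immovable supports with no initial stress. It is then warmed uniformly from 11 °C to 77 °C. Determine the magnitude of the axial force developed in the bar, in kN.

The ends cannot move, so σ = EαΔT = 143×10³ × 1.3×10⁻⁶ × 66 = 12.27 MPa.
Then P = σA = 12.27 × 1650 mm² = 20.24 kN, compressive.

P ≈ 20.2 kN (compressive)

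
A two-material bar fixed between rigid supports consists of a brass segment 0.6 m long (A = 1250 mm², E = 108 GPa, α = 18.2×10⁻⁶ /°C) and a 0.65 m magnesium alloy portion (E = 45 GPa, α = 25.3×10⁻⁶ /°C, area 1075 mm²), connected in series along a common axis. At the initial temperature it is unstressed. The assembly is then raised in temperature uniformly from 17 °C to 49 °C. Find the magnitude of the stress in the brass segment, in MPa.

With the walls removed the bar would change length by δ_free = Σ αᵢΔT Lᵢ = 18.2×10⁻⁶×32×600 + 25.3×10⁻⁶×32×650 = 0.8757 mm.
Since the ends are fixed, an axial force P builds up, equal in every segment, with P · Σ Lᵢ/(AᵢEᵢ) = δ_free.
The series flexibility is Σ Lᵢ/(AᵢEᵢ) = 600/(1250×108×10³) + 650/(1075×45×10³) = 1.788×10⁻⁵ mm/N.
P = 0.8757 / 1.788×10⁻⁵ = 48970 N = 48.97 kN, compressive.
σ_{brass} = P / A = 48970 / 1250 = 39.18 MPa.

σ ≈ 39.2 MPa (compressive)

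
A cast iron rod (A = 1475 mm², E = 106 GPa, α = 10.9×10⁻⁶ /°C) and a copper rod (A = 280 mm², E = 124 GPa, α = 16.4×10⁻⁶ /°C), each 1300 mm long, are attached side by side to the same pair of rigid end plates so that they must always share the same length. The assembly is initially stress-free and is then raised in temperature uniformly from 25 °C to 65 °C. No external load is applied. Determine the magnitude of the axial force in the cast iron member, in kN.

The copper has the larger α, so on heating it would change length more than the cast iron if both were free. The rigid plates force a common final length, so the copper is put into compression and the cast iron into tension, with equal and opposite forces P (no external load).
Equating the net (thermal + elastic) strains gives |α₁ − α₂|·ΔT = P·[1/(A₁E₁) + 1/(A₂E₂)].
|α₁ − α₂|·ΔT = 5.5×10⁻⁶ × 40 = 0.00022.
1/(A₁E₁) + 1/(A₂E₂) = 1/(1475×106×10³) + 1/(280×124×10³) = 3.52×10⁻⁸ N⁻¹.
So P = 0.00022 / 3.52×10⁻⁸ = 6.25 kN.

P ≈ 6.25 kN (tensile in the cast iron)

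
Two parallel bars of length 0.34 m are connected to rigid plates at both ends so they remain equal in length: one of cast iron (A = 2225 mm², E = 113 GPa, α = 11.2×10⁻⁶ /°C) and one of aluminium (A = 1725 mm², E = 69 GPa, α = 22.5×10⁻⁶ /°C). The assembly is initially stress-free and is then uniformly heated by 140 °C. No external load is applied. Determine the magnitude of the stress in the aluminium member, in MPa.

The aluminium has the larger α, so on heating it would change length more than the cast iron if both were free. The rigid plates force a common final length, so the aluminium is put into compression and the cast iron into tension, with equal and opposite forces P (no external load).
Compatibility of the two members (thermal + elastic change equal): (α₁ − α₂)ΔT = P·[1/(A₁E₁) + 1/(A₂E₂)].
|α₁ − α₂|·ΔT = 11.3×10⁻⁶ × 140 = 0.001582.
1/(A₁E₁) + 1/(A₂E₂) = 1/(2225×113×10³) + 1/(1725×69×10³) = 1.238×10⁻⁸ N⁻¹.
So P = 0.001582 / 1.238×10⁻⁸ = 127.8 kN.
σ_{aluminium} = P/A₂ = 127800/1725 = 74.09 MPa, compressive.

σ ≈ 74.1 MPa (compressive)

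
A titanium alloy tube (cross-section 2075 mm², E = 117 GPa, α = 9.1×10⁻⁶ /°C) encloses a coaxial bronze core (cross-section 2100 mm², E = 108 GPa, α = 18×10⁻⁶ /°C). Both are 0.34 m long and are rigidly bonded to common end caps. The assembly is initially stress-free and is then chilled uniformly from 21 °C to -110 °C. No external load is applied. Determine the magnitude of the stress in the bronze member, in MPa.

σ ≈ 65.1 MPa (tensile)

Both members must finish at the same length. With the larger α, the bronze tends to over-contract; the plates restrain it, putting the bronze in tension and the titanium alloy in compression. With no external load the two internal forces are equal and opposite, magnitude P.
Compatibility of the two members (thermal + elastic change equal): (α₁ − α₂)ΔT = P·[1/(A₁E₁) + 1/(A₂E₂)].
|α₁ − α₂|·ΔT = 8.9×10⁻⁶ × 131 = 0.001166.
1/(A₁E₁) + 1/(A₂E₂) = 1/(2075×117×10³) + 1/(2100×108×10³) = 8.528×10⁻⁹ N⁻¹.
So P = 0.001166 / 8.528×10⁻⁹ = 136.7 kN.
σ_{bronze} = P/A₂ = 136700/2100 = 65.1 MPa, tensile.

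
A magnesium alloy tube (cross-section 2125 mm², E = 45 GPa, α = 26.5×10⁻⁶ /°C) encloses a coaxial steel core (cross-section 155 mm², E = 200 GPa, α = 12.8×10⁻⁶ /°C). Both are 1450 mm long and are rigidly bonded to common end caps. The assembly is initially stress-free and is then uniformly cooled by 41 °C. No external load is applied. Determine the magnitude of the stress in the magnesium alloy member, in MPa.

σ ≈ 6.19 MPa (tensile)

Equilibrium of a rigid end plate with no external load gives equal and opposite internal forces ±P in the two members. Since α_{magnesium alloy} > α_{steel}, cooling drives the magnesium alloy into tension and the steel into compression.
Equating the net (thermal + elastic) strains gives |α₁ − α₂|·ΔT = P·[1/(A₁E₁) + 1/(A₂E₂)].
|α₁ − α₂|·ΔT = 13.7×10⁻⁶ × 41 = 0.0005617.
1/(A₁E₁) + 1/(A₂E₂) = 1/(2125×45×10³) + 1/(155×200×10³) = 4.272×10⁻⁸ N⁻¹.
P = 0.0005617 / 4.272×10⁻⁸ = 13150 N = 13.15 kN.
σ_{magnesium alloy} = P/A₁ = 13150/2125 = 6.188 MPa, tensile.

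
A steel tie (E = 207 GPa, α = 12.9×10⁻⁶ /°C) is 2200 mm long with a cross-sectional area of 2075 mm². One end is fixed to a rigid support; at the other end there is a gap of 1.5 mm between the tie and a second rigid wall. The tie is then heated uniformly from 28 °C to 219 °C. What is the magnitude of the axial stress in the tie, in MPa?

σ ≈ 369 MPa (compressive)

Free thermal elongation = αΔT L = 12.9×10⁻⁶ × 191 × 2200 = 5.421 mm.
The gap closes (δ_free > 1.5 mm) and the wall then resists a further 5.421 − 1.5 = 3.921 mm of expansion.
That suppressed elongation corresponds to σ = E·Δ/L = 207×10³ × 3.921/2200 = 368.9 MPa.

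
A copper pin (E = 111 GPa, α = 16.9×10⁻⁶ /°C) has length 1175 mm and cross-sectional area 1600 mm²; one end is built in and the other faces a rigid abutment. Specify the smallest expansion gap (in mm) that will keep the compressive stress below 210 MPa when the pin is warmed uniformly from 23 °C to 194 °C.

Free expansion if unrestrained: δ_free = αΔT L = 16.9×10⁻⁶ × 171 × 1175 = 3.396 mm.
At the allowable stress the elastic shortening the wall may impose is σL/E = 210 × 1175 / (111×10³) = 2.223 mm.
The gap must absorb the remainder: g_min = 3.396 − 2.223 = 1.173 mm.

g ≈ 1.17 mm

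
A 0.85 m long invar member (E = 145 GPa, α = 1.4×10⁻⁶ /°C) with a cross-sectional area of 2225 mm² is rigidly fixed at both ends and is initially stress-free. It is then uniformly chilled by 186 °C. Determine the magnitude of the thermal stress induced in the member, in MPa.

σ ≈ 37.8 MPa (tensile)

With length fixed, the mechanical strain must cancel the thermal strain αΔT = 1.4×10⁻⁶ × 186 = 260.4×10⁻⁶.
Hence σ = E·αΔT = 145×10³ × 260.4×10⁻⁶ = 37.76 MPa, tensile.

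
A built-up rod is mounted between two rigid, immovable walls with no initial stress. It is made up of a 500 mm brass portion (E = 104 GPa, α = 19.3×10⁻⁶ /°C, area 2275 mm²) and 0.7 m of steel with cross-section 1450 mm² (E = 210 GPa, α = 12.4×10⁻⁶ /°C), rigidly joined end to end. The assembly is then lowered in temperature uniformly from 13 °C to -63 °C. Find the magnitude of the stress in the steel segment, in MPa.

If the supports were absent, the total length change would be Σ αᵢΔT Lᵢ = 19.3×10⁻⁶×76×500 + 12.4×10⁻⁶×76×700 = 1.393 mm.
Since the ends are fixed, an axial force P builds up, equal in every segment, with P · Σ Lᵢ/(AᵢEᵢ) = δ_free.
The series flexibility is Σ Lᵢ/(AᵢEᵢ) = 500/(2275×104×10³) + 700/(1450×210×10³) = 4.412×10⁻⁶ mm/N.
Hence P = δ_free / Σ(L/AE) = 1.393/4.412×10⁻⁶ = 315.7 kN (tensile).
σ_{steel} = P / A = 315700 / 1450 = 217.8 MPa.

σ ≈ 218 MPa (tensile)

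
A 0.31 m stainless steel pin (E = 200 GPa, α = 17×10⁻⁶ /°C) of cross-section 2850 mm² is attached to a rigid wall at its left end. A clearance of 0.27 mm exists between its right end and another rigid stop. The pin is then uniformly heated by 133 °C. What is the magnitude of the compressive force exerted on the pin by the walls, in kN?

P ≈ 792 kN

If the wall were absent the pin would grow by αΔT L = 17×10⁻⁶ × 133 × 310 = 0.7009 mm.
The gap closes (δ_free > 0.27 mm) and the wall then resists a further 0.7009 − 0.27 = 0.4309 mm of expansion.
That suppressed elongation corresponds to σ = E·Δ/L = 200×10³ × 0.4309/310 = 278 MPa.
P = σA = 278 × 2850 = 792.3 kN.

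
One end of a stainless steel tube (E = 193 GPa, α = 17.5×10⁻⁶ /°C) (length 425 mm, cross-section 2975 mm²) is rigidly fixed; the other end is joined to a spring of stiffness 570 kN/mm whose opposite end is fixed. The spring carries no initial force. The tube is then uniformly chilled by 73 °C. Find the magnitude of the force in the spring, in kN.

The unrestrained thermal change is αΔT L = 17.5×10⁻⁶ × 73 × 425 = 0.5429 mm.
With a force P in the spring, the elastic change of the tube is PL/(AE) and that of the spring is P/k; compatibility requires their sum to equal δ_free.
So P = δ_free / [L/(AE) + 1/k] = 0.5429 / [ 425/(2975×193×10³) + 1/(570×10³) ].
P = 0.5429 / 2.495×10⁻⁶ = 217600 N.

P ≈ 218 kN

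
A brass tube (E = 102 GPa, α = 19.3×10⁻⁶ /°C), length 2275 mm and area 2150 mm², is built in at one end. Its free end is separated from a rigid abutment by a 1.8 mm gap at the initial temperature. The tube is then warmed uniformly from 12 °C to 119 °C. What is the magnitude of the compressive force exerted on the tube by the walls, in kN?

Unrestrained expansion: δ_free = αΔT L = 19.3×10⁻⁶ × 107 × 2275 = 4.698 mm.
This exceeds the 1.8 mm gap, so the wall pushes back. The portion of expansion that must be recovered elastically is δ_free − gap = 4.698 − 1.8 = 2.898 mm.
That suppressed elongation corresponds to σ = E·Δ/L = 102×10³ × 2.898/2275 = 129.9 MPa.
Force on the wall = σA = 129.9 × 2150 mm² = 279.4 kN.

P ≈ 279 kN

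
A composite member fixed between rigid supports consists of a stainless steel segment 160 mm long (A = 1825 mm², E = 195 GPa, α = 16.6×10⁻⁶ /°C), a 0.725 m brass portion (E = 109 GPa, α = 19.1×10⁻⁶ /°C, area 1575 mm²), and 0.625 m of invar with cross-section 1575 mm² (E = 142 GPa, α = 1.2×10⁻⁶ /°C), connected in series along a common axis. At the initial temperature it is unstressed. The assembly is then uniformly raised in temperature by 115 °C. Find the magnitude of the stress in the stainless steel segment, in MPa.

σ ≈ 146 MPa (compressive)

Free thermal expansion of the whole bar: Σ αᵢΔT Lᵢ = 16.6×10⁻⁶×115×160 + 19.1×10⁻⁶×115×725 + 1.2×10⁻⁶×115×625 = 1.984 mm.
The rigid supports impose zero overall length change; the single axial force P common to all segments must satisfy P Σ Lᵢ/(AᵢEᵢ) = δ_free.
Σ Lᵢ/(AᵢEᵢ) = 160/(1825×195×10³) + 725/(1575×109×10³) + 625/(1575×142×10³) = 7.467×10⁻⁶ mm/N.
Hence P = δ_free / Σ(L/AE) = 1.984/7.467×10⁻⁶ = 265.7 kN (compressive).
σ_{stainless steel} = P / A = 265700 / 1825 = 145.6 MPa.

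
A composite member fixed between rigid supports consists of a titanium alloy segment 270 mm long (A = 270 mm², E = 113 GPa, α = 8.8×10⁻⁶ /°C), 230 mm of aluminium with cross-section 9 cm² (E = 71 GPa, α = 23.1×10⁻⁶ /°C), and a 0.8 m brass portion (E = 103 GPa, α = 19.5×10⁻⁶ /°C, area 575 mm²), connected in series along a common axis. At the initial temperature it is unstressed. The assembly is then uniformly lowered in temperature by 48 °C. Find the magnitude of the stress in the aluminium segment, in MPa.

With the walls removed the bar would change length by δ_free = Σ αᵢΔT Lᵢ = 8.8×10⁻⁶×48×270 + 23.1×10⁻⁶×48×230 + 19.5×10⁻⁶×48×800 = 1.118 mm.
The rigid supports impose zero overall length change; the single axial force P common to all segments must satisfy P Σ Lᵢ/(AᵢEᵢ) = δ_free.
Σ Lᵢ/(AᵢEᵢ) = 270/(270×113×10³) + 230/(900×71×10³) + 800/(575×103×10³) = 2.596×10⁻⁵ mm/N.
So P = 1.118 / 2.596×10⁻⁵ = 43.07 kN, tensile.
σ_{aluminium} = P / A = 43070 / 900 = 47.85 MPa.

σ ≈ 47.9 MPa (tensile)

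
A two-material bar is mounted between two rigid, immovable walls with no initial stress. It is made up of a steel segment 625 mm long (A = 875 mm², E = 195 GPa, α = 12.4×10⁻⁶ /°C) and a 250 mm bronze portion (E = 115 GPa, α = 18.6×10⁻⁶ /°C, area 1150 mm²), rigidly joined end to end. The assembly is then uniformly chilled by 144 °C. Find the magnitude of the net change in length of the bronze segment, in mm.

Free thermal contraction of the whole bar: Σ αᵢΔT Lᵢ = 12.4×10⁻⁶×144×625 + 18.6×10⁻⁶×144×250 = 1.786 mm.
The walls prevent any net length change, so an axial force P (same in every segment) develops. Compatibility: P · Σ Lᵢ/(AᵢEᵢ) = δ_free.
Σ Lᵢ/(AᵢEᵢ) = 625/(875×195×10³) + 250/(1150×115×10³) = 5.553×10⁻⁶ mm/N.
P = 1.786 / 5.553×10⁻⁶ = 321500 N = 321.5 kN, tensile.
For the bronze segment, free thermal change = 18.6×10⁻⁶×144×250 = 0.6696 mm and elastic change from P = 321500×250/(1150×115×10³) = 0.6078 mm; these oppose, so the net change is 0.0618 mm (segment shortens).

|ΔL| ≈ 0.0618 mm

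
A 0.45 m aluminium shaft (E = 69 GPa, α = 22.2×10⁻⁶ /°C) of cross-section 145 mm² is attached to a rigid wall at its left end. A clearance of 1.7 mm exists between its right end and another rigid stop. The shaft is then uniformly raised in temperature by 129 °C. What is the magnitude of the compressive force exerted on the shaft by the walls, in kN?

P ≈ 0 kN

Unrestrained expansion: δ_free = αΔT L = 22.2×10⁻⁶ × 129 × 450 = 1.289 mm.
Since δ_free = 1.29 mm is less than the 1.7 mm gap, the shaft never touches the wall. No axial force develops.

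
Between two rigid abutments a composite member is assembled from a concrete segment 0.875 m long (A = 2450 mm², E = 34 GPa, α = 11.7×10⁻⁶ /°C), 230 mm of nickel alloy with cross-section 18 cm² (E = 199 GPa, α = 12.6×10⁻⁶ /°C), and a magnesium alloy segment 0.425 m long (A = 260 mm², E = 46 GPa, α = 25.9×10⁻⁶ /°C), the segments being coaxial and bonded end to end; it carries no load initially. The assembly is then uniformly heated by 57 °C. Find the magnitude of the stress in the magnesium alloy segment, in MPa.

If the supports were absent, the total length change would be Σ αᵢΔT Lᵢ = 11.7×10⁻⁶×57×875 + 12.6×10⁻⁶×57×230 + 25.9×10⁻⁶×57×425 = 1.376 mm.
The rigid supports impose zero overall length change; the single axial force P common to all segments must satisfy P Σ Lᵢ/(AᵢEᵢ) = δ_free.
Σ Lᵢ/(AᵢEᵢ) = 875/(2450×34×10³) + 230/(1800×199×10³) + 425/(260×46×10³) = 4.668×10⁻⁵ mm/N.
Hence P = δ_free / Σ(L/AE) = 1.376/4.668×10⁻⁵ = 29.48 kN (compressive).
σ_{magnesium alloy} = P / A = 29480 / 260 = 113.4 MPa.

σ ≈ 113 MPa (compressive)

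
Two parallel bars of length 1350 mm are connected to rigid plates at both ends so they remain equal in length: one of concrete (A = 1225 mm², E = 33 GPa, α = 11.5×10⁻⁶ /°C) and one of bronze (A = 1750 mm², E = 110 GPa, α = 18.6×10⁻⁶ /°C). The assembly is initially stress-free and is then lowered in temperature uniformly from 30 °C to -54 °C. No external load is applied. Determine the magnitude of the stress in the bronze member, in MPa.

σ ≈ 11.4 MPa (tensile)

Equilibrium of a rigid end plate with no external load gives equal and opposite internal forces ±P in the two members. Since α_{bronze} > α_{concrete}, cooling drives the bronze into tension and the concrete into compression.
Setting the final lengths equal and cancelling L: (α₁ − α₂)ΔT = P/(A₁E₁) + P/(A₂E₂).
|α₁ − α₂|·ΔT = 7.1×10⁻⁶ × 84 = 0.0005964.
1/(A₁E₁) + 1/(A₂E₂) = 1/(1225×33×10³) + 1/(1750×110×10³) = 2.993×10⁻⁸ N⁻¹.
So P = 0.0005964 / 2.993×10⁻⁸ = 19.93 kN.
σ_{bronze} = P/A₂ = 19930/1750 = 11.39 MPa, tensile.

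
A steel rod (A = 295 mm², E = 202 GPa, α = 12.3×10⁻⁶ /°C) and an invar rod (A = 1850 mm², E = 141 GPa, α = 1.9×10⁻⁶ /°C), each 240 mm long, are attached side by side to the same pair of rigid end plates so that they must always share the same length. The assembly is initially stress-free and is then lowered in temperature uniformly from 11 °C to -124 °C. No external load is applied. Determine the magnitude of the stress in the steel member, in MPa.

Both members must finish at the same length. With the larger α, the steel tends to over-contract; the plates restrain it, putting the steel in tension and the invar in compression. With no external load the two internal forces are equal and opposite, magnitude P.
Equating the net (thermal + elastic) strains gives |α₁ − α₂|·ΔT = P·[1/(A₁E₁) + 1/(A₂E₂)].
|α₁ − α₂|·ΔT = 10.4×10⁻⁶ × 135 = 0.001404.
1/(A₁E₁) + 1/(A₂E₂) = 1/(295×202×10³) + 1/(1850×141×10³) = 2.061×10⁻⁸ N⁻¹.
P = 0.001404 / 2.061×10⁻⁸ = 68110 N = 68.11 kN.
σ_{steel} = P/A₁ = 68110/295 = 230.9 MPa, tensile.

σ ≈ 231 MPa (tensile)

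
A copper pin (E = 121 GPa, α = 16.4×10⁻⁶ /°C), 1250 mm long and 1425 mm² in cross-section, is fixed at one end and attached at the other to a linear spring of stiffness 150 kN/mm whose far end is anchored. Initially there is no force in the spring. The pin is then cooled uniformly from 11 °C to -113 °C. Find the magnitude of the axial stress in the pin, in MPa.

σ ≈ 128 MPa (tensile)

If the spring were absent the pin would shorten by αΔT L = 16.4×10⁻⁶ × 124 × 1250 = 2.542 mm.
Let P be the tensile force in the spring. The pin extends elastically by PL/(AE) and the spring stretches by P/k; together these equal δ_free.
P [ L/(AE) + 1/k ] = δ_free → P [ 1250/(1425×121×10³) + 1/(150×10³) ] = 2.542.
P = 2.542 / 1.392×10⁻⁵ = 182700 N.
σ = P/A = 182700/1425 = 128.2 MPa.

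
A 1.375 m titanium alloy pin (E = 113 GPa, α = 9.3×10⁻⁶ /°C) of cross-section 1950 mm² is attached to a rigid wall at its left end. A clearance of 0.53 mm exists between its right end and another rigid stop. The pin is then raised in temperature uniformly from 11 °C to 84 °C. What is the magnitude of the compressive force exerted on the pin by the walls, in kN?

Free thermal elongation = αΔT L = 9.3×10⁻⁶ × 73 × 1375 = 0.9335 mm.
After closing the 0.53 mm clearance, 0.9335 − 0.53 = 0.4035 mm of expansion remains to be suppressed by the wall.
That suppressed elongation corresponds to σ = E·Δ/L = 113×10³ × 0.4035/1375 = 33.16 MPa.
Force on the wall = σA = 33.16 × 1950 mm² = 64.66 kN.

P ≈ 64.7 kN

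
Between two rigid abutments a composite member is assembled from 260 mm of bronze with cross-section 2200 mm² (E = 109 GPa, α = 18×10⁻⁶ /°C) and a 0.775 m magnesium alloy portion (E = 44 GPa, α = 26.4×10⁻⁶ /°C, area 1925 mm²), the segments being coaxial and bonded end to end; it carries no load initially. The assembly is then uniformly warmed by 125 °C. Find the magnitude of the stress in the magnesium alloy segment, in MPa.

With the walls removed the bar would change length by δ_free = Σ αᵢΔT Lᵢ = 18×10⁻⁶×125×260 + 26.4×10⁻⁶×125×775 = 3.142 mm.
The rigid supports impose zero overall length change; the single axial force P common to all segments must satisfy P Σ Lᵢ/(AᵢEᵢ) = δ_free.
The series flexibility is Σ Lᵢ/(AᵢEᵢ) = 260/(2200×109×10³) + 775/(1925×44×10³) = 1.023×10⁻⁵ mm/N.
So P = 3.142 / 1.023×10⁻⁵ = 307.1 kN, compressive.
σ_{magnesium alloy} = P / A = 307100 / 1925 = 159.5 MPa.

σ ≈ 160 MPa (compressive)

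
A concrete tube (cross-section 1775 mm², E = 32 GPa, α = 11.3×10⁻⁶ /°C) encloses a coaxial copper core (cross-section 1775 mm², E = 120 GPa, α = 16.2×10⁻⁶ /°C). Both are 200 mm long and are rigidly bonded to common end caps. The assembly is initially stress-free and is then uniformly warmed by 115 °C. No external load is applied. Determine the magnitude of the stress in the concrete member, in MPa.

Both members must finish at the same length. With the larger α, the copper tends to over-expand; the plates restrain it, putting the copper in compression and the concrete in tension. With no external load the two internal forces are equal and opposite, magnitude P.
Compatibility of the two members (thermal + elastic change equal): (α₁ − α₂)ΔT = P·[1/(A₁E₁) + 1/(A₂E₂)].
|α₁ − α₂|·ΔT = 4.9×10⁻⁶ × 115 = 0.0005635.
1/(A₁E₁) + 1/(A₂E₂) = 1/(1775×32×10³) + 1/(1775×120×10³) = 2.23×10⁻⁸ N⁻¹.
P = 0.0005635 / 2.23×10⁻⁸ = 25270 N = 25.27 kN.
σ_{concrete} = P/A₁ = 25270/1775 = 14.24 MPa, tensile.

σ ≈ 14.2 MPa (tensile)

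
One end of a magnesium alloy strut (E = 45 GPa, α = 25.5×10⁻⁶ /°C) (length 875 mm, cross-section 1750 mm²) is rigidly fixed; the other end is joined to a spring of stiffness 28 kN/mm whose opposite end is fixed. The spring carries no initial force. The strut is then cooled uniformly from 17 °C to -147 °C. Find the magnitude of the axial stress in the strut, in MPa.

σ ≈ 44.7 MPa (tensile)

The unrestrained thermal change is αΔT L = 25.5×10⁻⁶ × 164 × 875 = 3.659 mm.
With a force P in the spring, the elastic change of the strut is PL/(AE) and that of the spring is P/k; compatibility requires their sum to equal δ_free.
P [ L/(AE) + 1/k ] = δ_free → P [ 875/(1750×45×10³) + 1/(28×10³) ] = 3.659.
P = 3.659 / 4.683×10⁻⁵ = 78150 N.
σ = P/A = 78150/1750 = 44.66 MPa.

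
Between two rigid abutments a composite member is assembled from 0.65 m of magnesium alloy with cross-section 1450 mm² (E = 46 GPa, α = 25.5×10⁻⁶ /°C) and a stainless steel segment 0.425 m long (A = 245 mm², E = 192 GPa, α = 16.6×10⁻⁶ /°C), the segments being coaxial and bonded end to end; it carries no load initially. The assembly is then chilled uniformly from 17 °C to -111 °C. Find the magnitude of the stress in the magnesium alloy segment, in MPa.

If the supports were absent, the total length change would be Σ αᵢΔT Lᵢ = 25.5×10⁻⁶×128×650 + 16.6×10⁻⁶×128×425 = 3.025 mm.
Since the ends are fixed, an axial force P builds up, equal in every segment, with P · Σ Lᵢ/(AᵢEᵢ) = δ_free.
Σ Lᵢ/(AᵢEᵢ) = 650/(1450×46×10³) + 425/(245×192×10³) = 1.878×10⁻⁵ mm/N.
So P = 3.025 / 1.878×10⁻⁵ = 161.1 kN, tensile.
σ_{magnesium alloy} = P / A = 161100 / 1450 = 111.1 MPa.

σ ≈ 111 MPa (tensile)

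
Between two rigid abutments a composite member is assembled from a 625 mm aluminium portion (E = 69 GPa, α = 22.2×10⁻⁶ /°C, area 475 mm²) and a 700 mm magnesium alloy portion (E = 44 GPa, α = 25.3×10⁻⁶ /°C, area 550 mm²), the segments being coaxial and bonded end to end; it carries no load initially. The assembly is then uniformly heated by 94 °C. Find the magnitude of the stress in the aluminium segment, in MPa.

σ ≈ 130 MPa (compressive)

If the supports were absent, the total length change would be Σ αᵢΔT Lᵢ = 22.2×10⁻⁶×94×625 + 25.3×10⁻⁶×94×700 = 2.969 mm.
Since the ends are fixed, an axial force P builds up, equal in every segment, with P · Σ Lᵢ/(AᵢEᵢ) = δ_free.
The series flexibility is Σ Lᵢ/(AᵢEᵢ) = 625/(475×69×10³) + 700/(550×44×10³) = 4.8×10⁻⁵ mm/N.
P = 2.969 / 4.8×10⁻⁵ = 61860 N = 61.86 kN, compressive.
σ_{aluminium} = P / A = 61860 / 475 = 130.2 MPa.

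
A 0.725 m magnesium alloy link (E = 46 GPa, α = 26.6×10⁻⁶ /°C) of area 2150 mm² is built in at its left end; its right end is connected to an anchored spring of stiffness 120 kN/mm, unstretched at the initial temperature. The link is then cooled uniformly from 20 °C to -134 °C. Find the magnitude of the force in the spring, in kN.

If the spring were absent the link would shorten by αΔT L = 26.6×10⁻⁶ × 154 × 725 = 2.97 mm.
With a force P in the spring, the elastic change of the link is PL/(AE) and that of the spring is P/k; compatibility requires their sum to equal δ_free.
P [ L/(AE) + 1/k ] = δ_free → P [ 725/(2150×46×10³) + 1/(120×10³) ] = 2.97.
P = 2.97 / 1.566×10⁻⁵ = 189600 N.

P ≈ 190 kN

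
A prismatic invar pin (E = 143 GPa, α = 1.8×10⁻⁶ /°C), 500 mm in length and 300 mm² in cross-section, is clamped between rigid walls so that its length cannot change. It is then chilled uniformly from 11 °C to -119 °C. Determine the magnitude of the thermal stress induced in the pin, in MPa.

σ ≈ 33.5 MPa (tensile)

The supports are rigid, so the total axial strain is zero. The restrained thermal strain is ε = αΔT = 1.8×10⁻⁶ × 130 = 234×10⁻⁶.
Hence σ = E·αΔT = 143×10³ × 234×10⁻⁶ = 33.46 MPa, tensile.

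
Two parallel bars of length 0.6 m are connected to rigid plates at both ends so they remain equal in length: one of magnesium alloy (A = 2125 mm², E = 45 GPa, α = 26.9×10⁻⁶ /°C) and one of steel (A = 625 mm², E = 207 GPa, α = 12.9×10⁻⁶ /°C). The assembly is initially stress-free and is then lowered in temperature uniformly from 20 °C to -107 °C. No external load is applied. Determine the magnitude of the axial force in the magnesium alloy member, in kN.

The magnesium alloy has the larger α, so on cooling it would change length more than the steel if both were free. The rigid plates force a common final length, so the magnesium alloy is put into tension and the steel into compression, with equal and opposite forces P (no external load).
Equating the net (thermal + elastic) strains gives |α₁ − α₂|·ΔT = P·[1/(A₁E₁) + 1/(A₂E₂)].
|α₁ − α₂|·ΔT = 14×10⁻⁶ × 127 = 0.001778.
1/(A₁E₁) + 1/(A₂E₂) = 1/(2125×45×10³) + 1/(625×207×10³) = 1.819×10⁻⁸ N⁻¹.
So P = 0.001778 / 1.819×10⁻⁸ = 97.76 kN.

P ≈ 97.8 kN (tensile in the magnesium alloy)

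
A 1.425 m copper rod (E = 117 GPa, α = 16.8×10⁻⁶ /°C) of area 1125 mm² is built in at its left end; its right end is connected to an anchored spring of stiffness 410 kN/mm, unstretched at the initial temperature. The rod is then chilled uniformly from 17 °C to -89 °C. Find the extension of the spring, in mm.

δ ≈ 0.467 mm

If the spring were absent the rod would shorten by αΔT L = 16.8×10⁻⁶ × 106 × 1425 = 2.538 mm.
With a force P in the spring, the elastic change of the rod is PL/(AE) and that of the spring is P/k; compatibility requires their sum to equal δ_free.
So P = δ_free / [L/(AE) + 1/k] = 2.538 / [ 1425/(1125×117×10³) + 1/(410×10³) ].
P = 2.538 / 1.327×10⁻⁵ = 191300 N.
Spring extension = P/k = 191300/(410×10³) = 0.4666 mm.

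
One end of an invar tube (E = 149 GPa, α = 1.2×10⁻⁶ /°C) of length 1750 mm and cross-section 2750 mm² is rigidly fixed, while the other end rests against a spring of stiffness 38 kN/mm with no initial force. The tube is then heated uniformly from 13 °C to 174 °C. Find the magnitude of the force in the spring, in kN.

If the spring were absent the tube would lengthen by αΔT L = 1.2×10⁻⁶ × 161 × 1750 = 0.3381 mm.
With a force P in the spring, the elastic change of the tube is PL/(AE) and that of the spring is P/k; compatibility requires their sum to equal δ_free.
P [ L/(AE) + 1/k ] = δ_free → P [ 1750/(2750×149×10³) + 1/(38×10³) ] = 0.3381.
P = 0.3381 / 3.059×10⁻⁵ = 11050 N.

P ≈ 11.1 kN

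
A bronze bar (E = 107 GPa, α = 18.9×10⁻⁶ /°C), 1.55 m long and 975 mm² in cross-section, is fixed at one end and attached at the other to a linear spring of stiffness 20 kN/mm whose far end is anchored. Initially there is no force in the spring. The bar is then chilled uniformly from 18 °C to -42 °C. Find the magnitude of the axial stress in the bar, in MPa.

If the spring were absent the bar would shorten by αΔT L = 18.9×10⁻⁶ × 60 × 1550 = 1.758 mm.
Let P be the tensile force in the spring. The bar extends elastically by PL/(AE) and the spring stretches by P/k; together these equal δ_free.
P [ L/(AE) + 1/k ] = δ_free → P [ 1550/(975×107×10³) + 1/(20×10³) ] = 1.758.
P = 1.758 / 6.486×10⁻⁵ = 27100 N.
σ = P/A = 27100/975 = 27.8 MPa.

σ ≈ 27.8 MPa (tensile)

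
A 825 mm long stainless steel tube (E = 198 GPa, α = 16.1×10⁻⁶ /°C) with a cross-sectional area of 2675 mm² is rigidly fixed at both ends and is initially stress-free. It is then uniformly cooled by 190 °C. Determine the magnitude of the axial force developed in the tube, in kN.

P ≈ 1620 kN (tensile)

The ends cannot move, so σ = EαΔT = 198×10³ × 16.1×10⁻⁶ × 190 = 605.7 MPa.
P = AEαΔT = 2675 × 198×10³ × 16.1×10⁻⁶ × 190 = 1620 kN (tensile).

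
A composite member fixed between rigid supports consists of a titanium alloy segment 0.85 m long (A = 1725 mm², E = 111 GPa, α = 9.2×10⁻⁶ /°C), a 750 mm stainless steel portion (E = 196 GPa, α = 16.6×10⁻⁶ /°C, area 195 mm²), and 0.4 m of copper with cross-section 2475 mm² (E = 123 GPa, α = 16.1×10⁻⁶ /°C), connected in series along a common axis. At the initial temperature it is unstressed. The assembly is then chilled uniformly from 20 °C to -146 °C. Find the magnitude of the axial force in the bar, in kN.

With the walls removed the bar would change length by δ_free = Σ αᵢΔT Lᵢ = 9.2×10⁻⁶×166×850 + 16.6×10⁻⁶×166×750 + 16.1×10⁻⁶×166×400 = 4.434 mm.
Since the ends are fixed, an axial force P builds up, equal in every segment, with P · Σ Lᵢ/(AᵢEᵢ) = δ_free.
Σ Lᵢ/(AᵢEᵢ) = 850/(1725×111×10³) + 750/(195×196×10³) + 400/(2475×123×10³) = 2.538×10⁻⁵ mm/N.
P = 4.434 / 2.538×10⁻⁵ = 174700 N = 174.7 kN, tensile.

P ≈ 175 kN (tensile)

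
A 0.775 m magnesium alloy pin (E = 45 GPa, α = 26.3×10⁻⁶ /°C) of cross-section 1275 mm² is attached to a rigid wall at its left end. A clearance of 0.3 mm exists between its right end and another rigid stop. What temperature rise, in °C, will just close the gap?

Contact occurs when the free expansion equals the gap: αΔT L = 0.3 mm.
ΔT = 0.3 / (26.3×10⁻⁶ × 775) = 14.72 °C.

ΔT ≈ 14.7 °C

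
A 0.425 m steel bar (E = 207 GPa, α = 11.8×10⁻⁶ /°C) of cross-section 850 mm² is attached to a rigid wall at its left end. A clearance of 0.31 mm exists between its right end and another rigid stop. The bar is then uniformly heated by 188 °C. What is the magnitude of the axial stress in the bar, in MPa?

If the wall were absent the bar would grow by αΔT L = 11.8×10⁻⁶ × 188 × 425 = 0.9428 mm.
This exceeds the 0.31 mm gap, so the wall pushes back. The portion of expansion that must be recovered elastically is δ_free − gap = 0.9428 − 0.31 = 0.6328 mm.
That suppressed elongation corresponds to σ = E·Δ/L = 207×10³ × 0.6328/425 = 308.2 MPa.

σ ≈ 308 MPa (compressive)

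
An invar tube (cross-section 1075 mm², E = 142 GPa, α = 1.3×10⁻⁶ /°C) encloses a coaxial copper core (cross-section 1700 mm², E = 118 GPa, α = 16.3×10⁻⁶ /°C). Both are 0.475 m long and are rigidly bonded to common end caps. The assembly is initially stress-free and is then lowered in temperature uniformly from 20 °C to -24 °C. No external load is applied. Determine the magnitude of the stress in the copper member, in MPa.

Equilibrium of a rigid end plate with no external load gives equal and opposite internal forces ±P in the two members. Since α_{copper} > α_{invar}, cooling drives the copper into tension and the invar into compression.
Compatibility of the two members (thermal + elastic change equal): (α₁ − α₂)ΔT = P·[1/(A₁E₁) + 1/(A₂E₂)].
|α₁ − α₂|·ΔT = 15×10⁻⁶ × 44 = 0.00066.
1/(A₁E₁) + 1/(A₂E₂) = 1/(1075×142×10³) + 1/(1700×118×10³) = 1.154×10⁻⁸ N⁻¹.
So P = 0.00066 / 1.154×10⁻⁸ = 57.21 kN.
σ_{copper} = P/A₂ = 57210/1700 = 33.65 MPa, tensile.

σ ≈ 33.7 MPa (tensile)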